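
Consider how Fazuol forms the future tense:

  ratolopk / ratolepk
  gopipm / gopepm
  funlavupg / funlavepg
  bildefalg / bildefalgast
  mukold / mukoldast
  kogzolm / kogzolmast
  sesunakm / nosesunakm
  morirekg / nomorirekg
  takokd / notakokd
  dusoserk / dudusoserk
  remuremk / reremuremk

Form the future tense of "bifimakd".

"bifimakd" has second-to-last letter 'k'. The stems whose second-to-last letter is 'k' (sesunakm → nosesunakm, morirekg → nomorirekg, takokd → notakokd) add the prefix no-.
The other patterns: stems whose second-to-last letter is 'p' change the last vowel to 'e'; stems whose second-to-last letter is 'l' add -ast; stems whose second-to-last letter is 'm' or 'r' repeat the first consonant+vowel as a prefix.
So bifimakd → nobifimakd.

nobifimakd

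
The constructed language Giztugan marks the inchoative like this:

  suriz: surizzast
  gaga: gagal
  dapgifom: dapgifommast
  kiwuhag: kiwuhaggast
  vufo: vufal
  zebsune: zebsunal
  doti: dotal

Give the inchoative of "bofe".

bofal

"bofe" ends in a vowel. The stems ending in a vowel (doti → dotal, zebsune → zebsunal, vufo → vufal) drop the final letter and add -al.
The other pattern: stems ending in a consonant double the final consonant and add -ast.
So bofe → bofal.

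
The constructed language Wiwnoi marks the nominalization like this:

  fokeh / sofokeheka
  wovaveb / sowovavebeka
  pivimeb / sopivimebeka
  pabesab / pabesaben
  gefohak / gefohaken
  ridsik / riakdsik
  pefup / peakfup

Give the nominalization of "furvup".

fuakrvup

wovaveb and pabesab both end in -b yet inflect differently (sowovavebeka, pabesaben), so the final letter is not what conditions the rule; the last vowel is.
"furvup" has last vowel 'u'. The one such stem in the data (pefup → peakfup) inserts -ak- after the first vowel (as does ridsik), so the same rule applies.
So furvup → fuakrvup.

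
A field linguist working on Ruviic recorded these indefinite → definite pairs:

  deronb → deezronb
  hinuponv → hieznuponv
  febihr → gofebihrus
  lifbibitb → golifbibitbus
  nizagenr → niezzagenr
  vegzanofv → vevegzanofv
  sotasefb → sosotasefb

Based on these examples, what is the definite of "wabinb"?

hinuponv and vegzanofv both end in -v yet inflect differently (hieznuponv, vevegzanofv), so the final letter is not what conditions the rule; the second-to-last letter is.
"wabinb" has second-to-last letter 'n'. The stems whose second-to-last letter is 'n' (deronb → deezronb, nizagenr → niezzagenr, hinuponv → hieznuponv) insert -ez- after the first vowel.
So wabinb → waezbinb.

waezbinb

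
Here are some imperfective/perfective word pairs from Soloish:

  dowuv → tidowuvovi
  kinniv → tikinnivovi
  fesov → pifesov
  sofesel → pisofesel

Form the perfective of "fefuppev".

dowuv and fesov both end in -v yet inflect differently (tidowuvovi, pifesov), so the final letter is not what conditions the rule; the last vowel is.
"fefuppev" has last vowel 'e'. The one such stem in the data (sofesel → pisofesel) adds the prefix pi-, so the same rule applies.
So fefuppev → pifefuppev.

pifefuppev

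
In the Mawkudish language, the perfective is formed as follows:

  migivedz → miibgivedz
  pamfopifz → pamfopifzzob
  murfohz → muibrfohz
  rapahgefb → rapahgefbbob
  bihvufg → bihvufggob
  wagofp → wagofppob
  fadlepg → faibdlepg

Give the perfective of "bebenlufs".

pamfopifz and migivedz both end in -z yet inflect differently (pamfopifzzob, miibgivedz), so the final letter is not what conditions the rule; the second-to-last letter is.
"bebenlufs" has second-to-last letter 'f'. The stems whose second-to-last letter is 'f' (pamfopifz → pamfopifzzob, wagofp → wagofppob, bihvufg → bihvufggob) double the final consonant and add -ob.
So bebenlufs → bebenlufssob.

bebenlufssob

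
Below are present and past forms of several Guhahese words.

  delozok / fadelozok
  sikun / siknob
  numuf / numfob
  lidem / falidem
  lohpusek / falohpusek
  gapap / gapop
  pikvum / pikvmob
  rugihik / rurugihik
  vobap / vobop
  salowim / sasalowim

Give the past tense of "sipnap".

sipnop

"sipnap" has last vowel 'a'. The stems whose last vowel is 'a' (vobap → vobop, gapap → gapop) change the last vowel to 'o'.
So sipnap → sipnop.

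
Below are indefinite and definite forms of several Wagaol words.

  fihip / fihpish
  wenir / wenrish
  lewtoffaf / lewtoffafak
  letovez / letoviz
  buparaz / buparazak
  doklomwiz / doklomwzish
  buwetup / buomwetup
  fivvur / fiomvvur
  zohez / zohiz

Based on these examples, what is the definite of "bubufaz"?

doklomwiz and letovez both end in -z yet inflect differently (doklomwzish, letoviz), so the final letter is not what conditions the rule; the last vowel is.
"bubufaz" has last vowel 'a'. The stems whose last vowel is 'a' (buparaz → buparazak, lewtoffaf → lewtoffafak) add -ak.
The other patterns: stems whose last vowel is 'i' delete the last vowel and add -ish; stems whose last vowel is 'e' change the last vowel to 'i'; stems whose last vowel is 'u' insert -om- after the first vowel.
So bubufaz → bubufazak.

bubufazak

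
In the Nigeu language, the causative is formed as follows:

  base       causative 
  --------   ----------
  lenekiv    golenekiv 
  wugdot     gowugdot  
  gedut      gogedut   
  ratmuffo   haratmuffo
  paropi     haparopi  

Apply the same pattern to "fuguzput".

gofuguzput

wugdot and ratmuffo both have last vowel 'o' yet inflect differently (gowugdot, haratmuffo), so the last vowel is not what conditions the rule; whether the stem ends in a vowel or a consonant is.
"fuguzput" ends in a consonant. The stems ending in a consonant (lenekiv → golenekiv, wugdot → gowugdot, gedut → gogedut) add the prefix go-.
The other pattern: stems ending in a vowel add the prefix ha-.
So fuguzput → gofuguzput.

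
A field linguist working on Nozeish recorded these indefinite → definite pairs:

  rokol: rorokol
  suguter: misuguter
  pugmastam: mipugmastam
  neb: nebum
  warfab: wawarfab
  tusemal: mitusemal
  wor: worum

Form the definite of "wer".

"wer" has 1 vowel. The stems with 1 vowel (wor → worum, neb → nebum) add -um.
The other patterns: stems with 2 vowels repeat the first consonant+vowel as a prefix; stems with 3 vowels add the prefix mi-.
So wer → werum.

werum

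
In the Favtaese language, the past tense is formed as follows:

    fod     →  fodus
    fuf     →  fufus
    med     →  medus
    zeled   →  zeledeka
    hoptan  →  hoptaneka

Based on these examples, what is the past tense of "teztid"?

teztideka

fod and zeled both end in -d yet inflect differently (fodus, zeledeka), so the final letter is not what conditions the rule; the number of vowels is.
"teztid" has 2 vowels. The stems with 2 vowels (zeled → zeledeka, hoptan → hoptaneka) add -eka.
The other pattern: stems with 1 vowel add -us.
So teztid → teztideka.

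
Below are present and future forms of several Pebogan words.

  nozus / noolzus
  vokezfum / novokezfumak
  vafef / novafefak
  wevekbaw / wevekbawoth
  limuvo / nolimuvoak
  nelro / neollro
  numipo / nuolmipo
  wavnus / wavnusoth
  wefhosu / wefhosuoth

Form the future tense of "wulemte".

wulemteoth

nozus and wavnus both end in -s yet inflect differently (noolzus, wavnusoth), so the final letter is not what conditions the rule; the first letter is.
"wulemte" begins with w-. The stems beginning with w- (wefhosu → wefhosuoth, wevekbaw → wevekbawoth, wavnus → wavnusoth) add -oth.
So wulemte → wulemteoth.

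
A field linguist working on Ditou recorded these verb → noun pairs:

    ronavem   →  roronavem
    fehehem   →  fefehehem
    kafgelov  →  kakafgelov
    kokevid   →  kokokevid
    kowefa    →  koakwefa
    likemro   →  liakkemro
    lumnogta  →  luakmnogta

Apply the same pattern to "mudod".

mumudod

"mudod" ends in a consonant. The stems ending in a consonant (ronavem → roronavem, fehehem → fefehehem, kafgelov → kakafgelov) repeat the first consonant+vowel as a prefix.
So mudod → mumudod.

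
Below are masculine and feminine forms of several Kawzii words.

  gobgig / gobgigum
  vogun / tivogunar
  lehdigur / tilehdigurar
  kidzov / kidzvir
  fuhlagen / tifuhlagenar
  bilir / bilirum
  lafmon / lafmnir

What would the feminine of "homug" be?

"homug" has last vowel 'u'. The stems whose last vowel is 'u' (vogun → tivogunar, lehdigur → tilehdigurar) add ti- … -ar around the stem.
The other patterns: stems whose last vowel is 'i' add -um; stems whose last vowel is 'o' delete the last vowel and add -ir.
So homug → tihomugar.

tihomugar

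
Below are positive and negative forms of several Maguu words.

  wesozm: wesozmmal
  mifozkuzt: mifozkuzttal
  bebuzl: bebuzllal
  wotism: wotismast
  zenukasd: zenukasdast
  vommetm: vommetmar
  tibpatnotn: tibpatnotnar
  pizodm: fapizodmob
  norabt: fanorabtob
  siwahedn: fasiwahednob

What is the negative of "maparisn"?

maparisnast

wesozm and wotism both end in -m yet inflect differently (wesozmmal, wotismast), so the final letter is not what conditions the rule; the second-to-last letter is.
"maparisn" has second-to-last letter 's'. The stems whose second-to-last letter is 's' (wotism → wotismast, zenukasd → zenukasdast) add -ast.
The other patterns: stems whose second-to-last letter is 'z' double the final consonant and add -al; stems whose second-to-last letter is 't' add -ar; stems whose second-to-last letter is 'b' or 'd' add fa- … -ob around the stem.
So maparisn → maparisnast.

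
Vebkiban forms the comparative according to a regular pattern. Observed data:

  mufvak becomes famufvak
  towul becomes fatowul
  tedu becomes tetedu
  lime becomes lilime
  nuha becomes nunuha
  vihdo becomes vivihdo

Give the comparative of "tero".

towul and tedu both have last vowel 'u' yet inflect differently (fatowul, tetedu), so the last vowel is not what conditions the rule; whether the stem ends in a vowel or a consonant is.
"tero" ends in a vowel. The stems ending in a vowel (tedu → tetedu, lime → lilime, nuha → nunuha) repeat the first consonant+vowel as a prefix.
The other pattern: stems ending in a consonant add the prefix fa-.
So tero → tetero.

tetero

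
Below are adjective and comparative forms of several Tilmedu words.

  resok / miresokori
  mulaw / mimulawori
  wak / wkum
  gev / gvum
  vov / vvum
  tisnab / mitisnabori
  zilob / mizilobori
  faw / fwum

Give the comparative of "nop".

resok and wak both end in -k yet inflect differently (miresokori, wkum), so the final letter is not what conditions the rule; the number of vowels is.
"nop" has 1 vowel. The stems with 1 vowel (vov → vvum, wak → wkum, faw → fwum) delete the last vowel and add -um.
The other pattern: stems with 2 vowels add mi- … -ori around the stem.
So nop → npum.

npum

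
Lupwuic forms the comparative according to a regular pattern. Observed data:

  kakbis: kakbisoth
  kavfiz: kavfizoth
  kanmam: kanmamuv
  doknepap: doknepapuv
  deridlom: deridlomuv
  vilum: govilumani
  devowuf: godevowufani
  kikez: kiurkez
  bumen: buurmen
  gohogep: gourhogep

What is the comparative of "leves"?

kanmam and vilum both end in -m yet inflect differently (kanmamuv, govilumani), so the final letter is not what conditions the rule; the last vowel is.
"leves" has last vowel 'e'. The stems whose last vowel is 'e' (kikez → kiurkez, bumen → buurmen, gohogep → gourhogep) insert -ur- after the first vowel.
The other patterns: stems whose last vowel is 'i' add -oth; stems whose last vowel is 'a' or 'o' add -uv; stems whose last vowel is 'u' add go- … -ani around the stem.
So leves → leurves.

leurves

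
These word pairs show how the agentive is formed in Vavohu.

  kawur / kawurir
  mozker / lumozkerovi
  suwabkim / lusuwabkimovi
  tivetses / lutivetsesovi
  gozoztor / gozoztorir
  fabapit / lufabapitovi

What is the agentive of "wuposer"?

luwuposerovi

gozoztor and mozker both end in -r yet inflect differently (gozoztorir, lumozkerovi), so the final letter is not what conditions the rule; the last vowel is.
"wuposer" has last vowel 'e'. The stems whose last vowel is 'e' (mozker → lumozkerovi, tivetses → lutivetsesovi) add lu- … -ovi around the stem.
The other pattern: stems whose last vowel is 'o' or 'u' add -ir.
So wuposer → luwuposerovi.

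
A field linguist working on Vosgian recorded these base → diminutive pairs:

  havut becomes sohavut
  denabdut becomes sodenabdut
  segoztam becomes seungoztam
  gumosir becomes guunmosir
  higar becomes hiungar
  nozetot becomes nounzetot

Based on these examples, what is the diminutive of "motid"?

havut and nozetot both end in -t yet inflect differently (sohavut, nounzetot), so the final letter is not what conditions the rule; the last vowel is.
"motid" has last vowel 'i'. The one such stem in the data (gumosir → guunmosir) inserts -un- after the first vowel (as do segoztam, higar), so the same rule applies.
The other pattern: stems whose last vowel is 'u' add the prefix so-.
So motid → mountid.

mountid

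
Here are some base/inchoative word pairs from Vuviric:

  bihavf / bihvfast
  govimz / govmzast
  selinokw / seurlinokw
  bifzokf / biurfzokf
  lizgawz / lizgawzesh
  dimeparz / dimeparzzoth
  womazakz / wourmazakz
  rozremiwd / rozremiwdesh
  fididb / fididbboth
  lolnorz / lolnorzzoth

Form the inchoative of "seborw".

lizgawz and lolnorz both end in -z yet inflect differently (lizgawzesh, lolnorzzoth), so the final letter is not what conditions the rule; the second-to-last letter is.
"seborw" has second-to-last letter 'r'. The stems whose second-to-last letter is 'r' (lolnorz → lolnorzzoth, dimeparz → dimeparzzoth) double the final consonant and add -oth.
So seborw → seborwwoth.

seborwwoth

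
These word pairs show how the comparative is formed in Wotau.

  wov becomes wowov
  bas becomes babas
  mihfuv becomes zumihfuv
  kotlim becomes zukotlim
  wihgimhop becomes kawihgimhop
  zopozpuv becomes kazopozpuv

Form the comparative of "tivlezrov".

kativlezrov

wov and mihfuv both end in -v yet inflect differently (wowov, zumihfuv), so the final letter is not what conditions the rule; the number of vowels is.
"tivlezrov" has 3 vowels. The stems with 3 vowels (wihgimhop → kawihgimhop, zopozpuv → kazopozpuv) add the prefix ka-.
So tivlezrov → kativlezrov.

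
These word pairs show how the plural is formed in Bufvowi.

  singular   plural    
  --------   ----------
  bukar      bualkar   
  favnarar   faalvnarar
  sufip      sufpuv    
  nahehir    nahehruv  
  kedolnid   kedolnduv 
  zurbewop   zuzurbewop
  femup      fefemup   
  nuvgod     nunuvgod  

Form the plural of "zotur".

"zotur" has last vowel 'u'. The one such stem in the data (femup → fefemup) repeats the first consonant+vowel as a prefix (as do zurbewop, nuvgod), so the same rule applies.
So zotur → zozotur.

zozotur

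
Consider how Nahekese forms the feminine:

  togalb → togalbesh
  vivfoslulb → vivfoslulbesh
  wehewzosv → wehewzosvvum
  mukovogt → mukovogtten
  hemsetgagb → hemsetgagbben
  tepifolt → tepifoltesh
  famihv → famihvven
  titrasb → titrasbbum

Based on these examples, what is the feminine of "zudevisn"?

zudevisnnum

"zudevisn" has second-to-last letter 's'. The stems whose second-to-last letter is 's' (wehewzosv → wehewzosvvum, titrasb → titrasbbum) double the final consonant and add -um.
So zudevisn → zudevisnnum.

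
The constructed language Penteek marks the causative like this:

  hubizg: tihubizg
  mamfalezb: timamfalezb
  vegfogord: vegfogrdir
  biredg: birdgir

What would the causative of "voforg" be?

vofrgir

hubizg and biredg both end in -g yet inflect differently (tihubizg, birdgir), so the final letter is not what conditions the rule; the second-to-last letter is.
"voforg" has second-to-last letter 'r'. The one such stem in the data (vegfogord → vegfogrdir) deletes the last vowel and adds -ir (as does biredg), so the same rule applies.
The other pattern: stems whose second-to-last letter is 'z' add the prefix ti-.
So voforg → vofrgir.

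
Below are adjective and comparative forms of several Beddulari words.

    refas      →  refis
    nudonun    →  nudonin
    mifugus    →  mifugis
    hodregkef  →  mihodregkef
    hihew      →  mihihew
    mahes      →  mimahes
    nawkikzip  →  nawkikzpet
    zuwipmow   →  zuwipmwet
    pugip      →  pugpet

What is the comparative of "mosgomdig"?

refas and mahes both end in -s yet inflect differently (refis, mimahes), so the final letter is not what conditions the rule; the last vowel is.
"mosgomdig" has last vowel 'i'. The stems whose last vowel is 'i' (nawkikzip → nawkikzpet, pugip → pugpet) delete the last vowel and add -et.
So mosgomdig → mosgomdget.

mosgomdget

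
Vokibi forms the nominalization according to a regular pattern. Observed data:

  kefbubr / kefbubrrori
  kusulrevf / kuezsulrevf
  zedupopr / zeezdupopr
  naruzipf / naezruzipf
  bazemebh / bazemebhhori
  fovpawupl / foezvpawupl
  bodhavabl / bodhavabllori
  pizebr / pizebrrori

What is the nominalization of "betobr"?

betobrrori

bodhavabl and fovpawupl both end in -l yet inflect differently (bodhavabllori, foezvpawupl), so the final letter is not what conditions the rule; the second-to-last letter is.
"betobr" has second-to-last letter 'b'. The stems whose second-to-last letter is 'b' (bazemebh → bazemebhhori, kefbubr → kefbubrrori, pizebr → pizebrrori) double the final consonant and add -ori.
So betobr → betobrrori.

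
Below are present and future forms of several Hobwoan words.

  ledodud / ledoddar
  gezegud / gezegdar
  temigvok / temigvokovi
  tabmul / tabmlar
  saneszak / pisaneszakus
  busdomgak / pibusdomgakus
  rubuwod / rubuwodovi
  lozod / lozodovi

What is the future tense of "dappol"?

ledodud and lozod both end in -d yet inflect differently (ledoddar, lozodovi), so the final letter is not what conditions the rule; the last vowel is.
"dappol" has last vowel 'o'. The stems whose last vowel is 'o' (lozod → lozodovi, temigvok → temigvokovi, rubuwod → rubuwodovi) add -ovi.
So dappol → dappolovi.

dappolovi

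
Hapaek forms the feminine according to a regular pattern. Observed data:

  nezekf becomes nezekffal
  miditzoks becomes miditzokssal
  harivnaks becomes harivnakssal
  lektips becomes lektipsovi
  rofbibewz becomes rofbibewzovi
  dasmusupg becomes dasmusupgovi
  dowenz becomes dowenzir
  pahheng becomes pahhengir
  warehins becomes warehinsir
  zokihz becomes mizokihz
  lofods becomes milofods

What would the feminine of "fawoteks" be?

miditzoks and lektips both end in -s yet inflect differently (miditzokssal, lektipsovi), so the final letter is not what conditions the rule; the second-to-last letter is.
"fawoteks" has second-to-last letter 'k'. The stems whose second-to-last letter is 'k' (nezekf → nezekffal, miditzoks → miditzokssal, harivnaks → harivnakssal) double the final consonant and add -al.
So fawoteks → fawotekssal.

fawotekssal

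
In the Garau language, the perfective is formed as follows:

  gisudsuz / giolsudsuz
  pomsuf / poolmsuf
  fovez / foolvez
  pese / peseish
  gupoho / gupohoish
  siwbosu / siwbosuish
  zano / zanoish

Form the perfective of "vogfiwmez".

fovez and pese both have last vowel 'e' yet inflect differently (foolvez, peseish), so the last vowel is not what conditions the rule; whether the stem ends in a vowel or a consonant is.
"vogfiwmez" ends in a consonant. The stems ending in a consonant (gisudsuz → giolsudsuz, pomsuf → poolmsuf, fovez → foolvez) insert -ol- after the first vowel.
The other pattern: stems ending in a vowel add -ish.
So vogfiwmez → voolgfiwmez.

voolgfiwmez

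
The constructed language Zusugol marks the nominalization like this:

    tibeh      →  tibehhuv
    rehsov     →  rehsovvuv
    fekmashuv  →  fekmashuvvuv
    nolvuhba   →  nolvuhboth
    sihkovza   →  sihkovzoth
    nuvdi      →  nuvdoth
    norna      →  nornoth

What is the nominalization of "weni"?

fekmashuv and nolvuhba both have 3 vowels yet inflect differently (fekmashuvvuv, nolvuhboth), so the number of vowels is not what conditions the rule; whether the stem ends in a vowel or a consonant is.
"weni" ends in a vowel. The stems ending in a vowel (nolvuhba → nolvuhboth, sihkovza → sihkovzoth, nuvdi → nuvdoth) drop the final letter and add -oth.
So weni → wenoth.

wenoth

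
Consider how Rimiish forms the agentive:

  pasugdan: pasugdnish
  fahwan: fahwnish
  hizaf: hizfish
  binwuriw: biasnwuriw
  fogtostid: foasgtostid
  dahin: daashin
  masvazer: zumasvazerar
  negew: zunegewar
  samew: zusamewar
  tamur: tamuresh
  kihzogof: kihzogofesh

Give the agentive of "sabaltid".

saasbaltid

pasugdan and dahin both end in -n yet inflect differently (pasugdnish, daashin), so the final letter is not what conditions the rule; the last vowel is.
"sabaltid" has last vowel 'i'. The stems whose last vowel is 'i' (binwuriw → biasnwuriw, fogtostid → foasgtostid, dahin → daashin) insert -as- after the first vowel.
The other patterns: stems whose last vowel is 'a' delete the last vowel and add -ish; stems whose last vowel is 'e' add zu- … -ar around the stem; stems whose last vowel is 'o' or 'u' add -esh.
So sabaltid → saasbaltid.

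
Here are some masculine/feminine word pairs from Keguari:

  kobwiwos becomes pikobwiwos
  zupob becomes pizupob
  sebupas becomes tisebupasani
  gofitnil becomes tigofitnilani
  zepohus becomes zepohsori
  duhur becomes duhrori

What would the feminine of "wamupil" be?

kobwiwos and sebupas both end in -s yet inflect differently (pikobwiwos, tisebupasani), so the final letter is not what conditions the rule; the last vowel is.
"wamupil" has last vowel 'i'. The one such stem in the data (gofitnil → tigofitnilani) adds ti- … -ani around the stem, so the same rule applies.
The other patterns: stems whose last vowel is 'o' add the prefix pi-; stems whose last vowel is 'u' delete the last vowel and add -ori.
So wamupil → tiwamupilani.

tiwamupilani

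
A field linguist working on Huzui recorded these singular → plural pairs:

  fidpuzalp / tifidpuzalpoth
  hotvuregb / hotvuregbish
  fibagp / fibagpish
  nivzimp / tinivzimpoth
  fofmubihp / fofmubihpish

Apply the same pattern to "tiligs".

fofmubihp and fidpuzalp both end in -p yet inflect differently (fofmubihpish, tifidpuzalpoth), so the final letter is not what conditions the rule; the second-to-last letter is.
"tiligs" has second-to-last letter 'g'. The stems whose second-to-last letter is 'g' (hotvuregb → hotvuregbish, fibagp → fibagpish) add -ish.
The other pattern: stems whose second-to-last letter is 'l' or 'm' add ti- … -oth around the stem.
So tiligs → tiligsish.

tiligsish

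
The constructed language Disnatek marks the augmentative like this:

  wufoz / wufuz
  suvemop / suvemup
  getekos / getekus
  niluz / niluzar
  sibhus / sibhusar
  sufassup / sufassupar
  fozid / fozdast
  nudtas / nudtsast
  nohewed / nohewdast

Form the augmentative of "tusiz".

wufoz and niluz both end in -z yet inflect differently (wufuz, niluzar), so the final letter is not what conditions the rule; the last vowel is.
"tusiz" has last vowel 'i'. The one such stem in the data (fozid → fozdast) deletes the last vowel and adds -ast (as do nudtas, nohewed), so the same rule applies.
The other patterns: stems whose last vowel is 'o' change the last vowel to 'u'; stems whose last vowel is 'u' add -ar.
So tusiz → tuszast.

tuszast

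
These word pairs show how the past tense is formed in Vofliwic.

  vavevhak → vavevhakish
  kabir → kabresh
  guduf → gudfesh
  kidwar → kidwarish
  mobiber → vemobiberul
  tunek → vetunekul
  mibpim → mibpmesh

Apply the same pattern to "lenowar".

lenowarish

"lenowar" has last vowel 'a'. The stems whose last vowel is 'a' (vavevhak → vavevhakish, kidwar → kidwarish) add -ish.
The other patterns: stems whose last vowel is 'e' add ve- … -ul around the stem; stems whose last vowel is 'i' or 'u' delete the last vowel and add -esh.
So lenowar → lenowarish.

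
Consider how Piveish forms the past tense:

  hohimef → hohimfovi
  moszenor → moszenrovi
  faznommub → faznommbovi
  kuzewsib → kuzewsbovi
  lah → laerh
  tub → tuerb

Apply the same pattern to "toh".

faznommub and tub both end in -b yet inflect differently (faznommbovi, tuerb), so the final letter is not what conditions the rule; the number of vowels is.
"toh" has 1 vowel. The stems with 1 vowel (lah → laerh, tub → tuerb) insert -er- after the first vowel.
So toh → toerh.

toerh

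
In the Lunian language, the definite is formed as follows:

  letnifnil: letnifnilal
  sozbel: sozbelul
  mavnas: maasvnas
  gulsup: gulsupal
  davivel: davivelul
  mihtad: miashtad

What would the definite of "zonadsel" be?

zonadselul

sozbel and letnifnil both end in -l yet inflect differently (sozbelul, letnifnilal), so the final letter is not what conditions the rule; the last vowel is.
"zonadsel" has last vowel 'e'. The stems whose last vowel is 'e' (sozbel → sozbelul, davivel → davivelul) add -ul.
The other patterns: stems whose last vowel is 'a' insert -as- after the first vowel; stems whose last vowel is 'i' or 'u' add -al.
So zonadsel → zonadselul.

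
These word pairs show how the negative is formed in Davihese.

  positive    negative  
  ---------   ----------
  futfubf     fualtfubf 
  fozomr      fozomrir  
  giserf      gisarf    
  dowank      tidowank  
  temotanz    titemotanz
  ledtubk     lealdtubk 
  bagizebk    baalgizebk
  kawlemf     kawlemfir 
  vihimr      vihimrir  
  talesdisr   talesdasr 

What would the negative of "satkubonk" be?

tisatkubonk

kawlemf and futfubf both end in -f yet inflect differently (kawlemfir, fualtfubf), so the final letter is not what conditions the rule; the second-to-last letter is.
"satkubonk" has second-to-last letter 'n'. The stems whose second-to-last letter is 'n' (dowank → tidowank, temotanz → titemotanz) add the prefix ti-.
So satkubonk → tisatkubonk.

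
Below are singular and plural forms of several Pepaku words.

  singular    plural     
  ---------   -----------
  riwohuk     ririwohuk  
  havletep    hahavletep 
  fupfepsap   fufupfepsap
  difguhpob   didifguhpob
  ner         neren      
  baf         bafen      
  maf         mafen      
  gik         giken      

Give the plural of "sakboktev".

riwohuk and gik both end in -k yet inflect differently (ririwohuk, giken), so the final letter is not what conditions the rule; the number of vowels is.
"sakboktev" has 3 vowels. The stems with 3 vowels (riwohuk → ririwohuk, havletep → hahavletep, fupfepsap → fufupfepsap) repeat the first consonant+vowel as a prefix.
So sakboktev → sasakboktev.

sasakboktev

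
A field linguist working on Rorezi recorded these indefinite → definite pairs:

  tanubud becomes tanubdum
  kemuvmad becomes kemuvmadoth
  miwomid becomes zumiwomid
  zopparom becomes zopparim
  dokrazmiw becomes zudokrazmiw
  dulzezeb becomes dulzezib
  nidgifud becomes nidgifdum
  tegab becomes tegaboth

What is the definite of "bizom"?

miwomid and kemuvmad both end in -d yet inflect differently (zumiwomid, kemuvmadoth), so the final letter is not what conditions the rule; the last vowel is.
"bizom" has last vowel 'o'. The one such stem in the data (zopparom → zopparim) changes the last vowel to 'i' (as does dulzezeb), so the same rule applies.
The other patterns: stems whose last vowel is 'i' add the prefix zu-; stems whose last vowel is 'a' add -oth; stems whose last vowel is 'u' delete the last vowel and add -um.
So bizom → bizim.

bizim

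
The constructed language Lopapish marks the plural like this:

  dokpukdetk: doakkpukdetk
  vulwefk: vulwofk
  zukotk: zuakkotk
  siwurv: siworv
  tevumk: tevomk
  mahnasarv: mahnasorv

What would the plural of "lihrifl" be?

lihrofl

zukotk and tevumk both end in -k yet inflect differently (zuakkotk, tevomk), so the final letter is not what conditions the rule; the second-to-last letter is.
"lihrifl" has second-to-last letter 'f'. The one such stem in the data (vulwefk → vulwofk) changes the last vowel to 'o' (as do tevumk, mahnasarv), so the same rule applies.
The other pattern: stems whose second-to-last letter is 't' insert -ak- after the first vowel.
So lihrifl → lihrofl.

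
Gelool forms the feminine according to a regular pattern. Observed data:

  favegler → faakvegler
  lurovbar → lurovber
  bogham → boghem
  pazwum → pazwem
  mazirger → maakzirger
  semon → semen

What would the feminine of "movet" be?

moakvet

"movet" has last vowel 'e'. The stems whose last vowel is 'e' (mazirger → maakzirger, favegler → faakvegler) insert -ak- after the first vowel.
So movet → moakvet.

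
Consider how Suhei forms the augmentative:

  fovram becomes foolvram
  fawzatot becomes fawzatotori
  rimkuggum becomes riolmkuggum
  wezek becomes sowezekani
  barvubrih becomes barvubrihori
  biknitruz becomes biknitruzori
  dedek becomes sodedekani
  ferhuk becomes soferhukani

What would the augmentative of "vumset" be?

vumsetori

rimkuggum and ferhuk both have last vowel 'u' yet inflect differently (riolmkuggum, soferhukani), so the last vowel is not what conditions the rule; the final letter is.
"vumset" ends in -t. The one such stem in the data (fawzatot → fawzatotori) adds -ori, so the same rule applies.
So vumset → vumsetori.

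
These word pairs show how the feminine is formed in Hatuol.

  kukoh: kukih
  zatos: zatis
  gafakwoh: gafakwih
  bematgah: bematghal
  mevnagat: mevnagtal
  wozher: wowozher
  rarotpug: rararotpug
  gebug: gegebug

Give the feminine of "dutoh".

"dutoh" has last vowel 'o'. The stems whose last vowel is 'o' (kukoh → kukih, zatos → zatis, gafakwoh → gafakwih) change the last vowel to 'i'.
So dutoh → dutih.

dutih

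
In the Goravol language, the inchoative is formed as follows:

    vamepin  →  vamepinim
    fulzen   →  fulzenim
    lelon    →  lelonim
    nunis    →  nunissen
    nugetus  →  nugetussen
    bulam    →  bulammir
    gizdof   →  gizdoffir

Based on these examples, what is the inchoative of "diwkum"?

diwkummir

vamepin and nunis both have last vowel 'i' yet inflect differently (vamepinim, nunissen), so the last vowel is not what conditions the rule; the final letter is.
"diwkum" ends in -m. The one such stem in the data (bulam → bulammir) doubles the final consonant and adds -ir (as does gizdof), so the same rule applies.
So diwkum → diwkummir.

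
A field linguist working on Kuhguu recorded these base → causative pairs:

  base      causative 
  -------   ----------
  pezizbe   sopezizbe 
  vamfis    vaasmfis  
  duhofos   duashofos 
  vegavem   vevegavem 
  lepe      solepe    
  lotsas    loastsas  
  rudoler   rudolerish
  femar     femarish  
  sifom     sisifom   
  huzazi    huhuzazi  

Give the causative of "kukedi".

kukukedi

lotsas and femar both have last vowel 'a' yet inflect differently (loastsas, femarish), so the last vowel is not what conditions the rule; the final letter is.
"kukedi" ends in -i. The one such stem in the data (huzazi → huhuzazi) repeats the first consonant+vowel as a prefix (as do sifom, vegavem), so the same rule applies.
The other patterns: stems ending in -s insert -as- after the first vowel; stems ending in -r add -ish; stems ending in -e add the prefix so-.
So kukedi → kukukedi.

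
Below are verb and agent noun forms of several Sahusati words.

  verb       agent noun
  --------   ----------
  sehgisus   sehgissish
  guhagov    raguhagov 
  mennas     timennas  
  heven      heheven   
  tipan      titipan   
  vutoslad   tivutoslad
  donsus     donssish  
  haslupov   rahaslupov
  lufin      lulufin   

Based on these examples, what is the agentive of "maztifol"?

donsus and mennas both end in -s yet inflect differently (donssish, timennas), so the final letter is not what conditions the rule; the last vowel is.
"maztifol" has last vowel 'o'. The stems whose last vowel is 'o' (haslupov → rahaslupov, guhagov → raguhagov) add the prefix ra-.
So maztifol → ramaztifol.

ramaztifol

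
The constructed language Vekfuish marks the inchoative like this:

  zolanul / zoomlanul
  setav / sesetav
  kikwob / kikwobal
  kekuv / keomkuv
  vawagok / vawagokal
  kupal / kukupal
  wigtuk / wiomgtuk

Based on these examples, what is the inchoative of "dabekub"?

daombekub

kupal and zolanul both end in -l yet inflect differently (kukupal, zoomlanul), so the final letter is not what conditions the rule; the last vowel is.
"dabekub" has last vowel 'u'. The stems whose last vowel is 'u' (zolanul → zoomlanul, wigtuk → wiomgtuk, kekuv → keomkuv) insert -om- after the first vowel.
The other patterns: stems whose last vowel is 'o' add -al; stems whose last vowel is 'a' repeat the first consonant+vowel as a prefix.
So dabekub → daombekub.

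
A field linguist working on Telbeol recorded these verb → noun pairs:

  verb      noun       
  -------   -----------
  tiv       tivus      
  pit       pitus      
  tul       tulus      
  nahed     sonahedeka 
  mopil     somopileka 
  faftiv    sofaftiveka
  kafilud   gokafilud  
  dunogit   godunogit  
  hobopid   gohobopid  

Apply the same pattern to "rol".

rolus

tul and mopil both end in -l yet inflect differently (tulus, somopileka), so the final letter is not what conditions the rule; the number of vowels is.
"rol" has 1 vowel. The stems with 1 vowel (tiv → tivus, pit → pitus, tul → tulus) add -us.
The other patterns: stems with 2 vowels add so- … -eka around the stem; stems with 3 vowels add the prefix go-.
So rol → rolus.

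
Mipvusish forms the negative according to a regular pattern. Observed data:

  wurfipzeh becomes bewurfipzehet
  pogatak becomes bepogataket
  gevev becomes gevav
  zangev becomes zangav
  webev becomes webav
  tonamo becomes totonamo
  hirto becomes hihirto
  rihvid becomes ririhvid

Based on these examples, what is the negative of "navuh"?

benavuhet

wurfipzeh and gevev both have last vowel 'e' yet inflect differently (bewurfipzehet, gevav), so the last vowel is not what conditions the rule; the final letter is.
"navuh" ends in -h. The one such stem in the data (wurfipzeh → bewurfipzehet) adds be- … -et around the stem, so the same rule applies.
The other patterns: stems ending in -v change the last vowel to 'a'; stems ending in -d or -o repeat the first consonant+vowel as a prefix.
So navuh → benavuhet.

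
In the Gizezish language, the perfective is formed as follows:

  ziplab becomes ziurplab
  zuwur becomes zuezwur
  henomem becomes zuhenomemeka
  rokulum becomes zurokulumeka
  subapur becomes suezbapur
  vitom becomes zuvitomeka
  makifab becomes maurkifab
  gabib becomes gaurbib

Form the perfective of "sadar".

"sadar" ends in -r. The stems ending in -r (subapur → suezbapur, zuwur → zuezwur) insert -ez- after the first vowel.
The other patterns: stems ending in -m add zu- … -eka around the stem; stems ending in -b insert -ur- after the first vowel.
So sadar → saezdar.

saezdar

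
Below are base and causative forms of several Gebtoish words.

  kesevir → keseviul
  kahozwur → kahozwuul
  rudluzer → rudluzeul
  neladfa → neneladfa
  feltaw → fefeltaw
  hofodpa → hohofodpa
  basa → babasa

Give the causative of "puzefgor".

kesevir and neladfa both have 3 vowels yet inflect differently (keseviul, neneladfa), so the number of vowels is not what conditions the rule; the final letter is.
"puzefgor" ends in -r. The stems ending in -r (kesevir → keseviul, kahozwur → kahozwuul, rudluzer → rudluzeul) drop the final letter and add -ul.
The other pattern: stems ending in -a or -w repeat the first consonant+vowel as a prefix.
So puzefgor → puzefgoul.

puzefgoul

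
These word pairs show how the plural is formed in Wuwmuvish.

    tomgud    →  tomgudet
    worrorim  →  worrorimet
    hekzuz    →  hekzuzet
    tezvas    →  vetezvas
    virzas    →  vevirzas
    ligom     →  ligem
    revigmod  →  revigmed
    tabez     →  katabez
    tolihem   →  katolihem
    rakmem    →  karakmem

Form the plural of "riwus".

"riwus" has last vowel 'u'. The stems whose last vowel is 'u' (tomgud → tomgudet, hekzuz → hekzuzet) add -et.
The other patterns: stems whose last vowel is 'a' add the prefix ve-; stems whose last vowel is 'o' change the last vowel to 'e'; stems whose last vowel is 'e' add the prefix ka-.
So riwus → riwuset.

riwuset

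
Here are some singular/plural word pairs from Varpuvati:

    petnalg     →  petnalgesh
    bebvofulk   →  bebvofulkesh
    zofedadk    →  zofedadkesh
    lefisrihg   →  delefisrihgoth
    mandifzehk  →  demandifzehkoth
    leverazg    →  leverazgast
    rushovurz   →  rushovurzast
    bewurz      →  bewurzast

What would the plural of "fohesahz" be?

"fohesahz" has second-to-last letter 'h'. The stems whose second-to-last letter is 'h' (lefisrihg → delefisrihgoth, mandifzehk → demandifzehkoth) add de- … -oth around the stem.
The other patterns: stems whose second-to-last letter is 'd' or 'l' add -esh; stems whose second-to-last letter is 'r' or 'z' add -ast.
So fohesahz → defohesahzoth.

defohesahzoth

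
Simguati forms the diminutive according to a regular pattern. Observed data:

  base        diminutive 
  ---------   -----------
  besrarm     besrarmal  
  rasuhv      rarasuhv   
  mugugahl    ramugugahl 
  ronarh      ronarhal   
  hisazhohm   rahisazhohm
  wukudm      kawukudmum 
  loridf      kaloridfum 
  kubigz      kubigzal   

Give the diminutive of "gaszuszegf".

gaszuszegfal

"gaszuszegf" has second-to-last letter 'g'. The one such stem in the data (kubigz → kubigzal) adds -al, so the same rule applies.
So gaszuszegf → gaszuszegfal.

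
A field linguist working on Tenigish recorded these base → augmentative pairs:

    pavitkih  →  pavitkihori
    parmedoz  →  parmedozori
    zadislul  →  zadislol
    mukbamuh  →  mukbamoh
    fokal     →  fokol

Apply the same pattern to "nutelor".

nutelorori

pavitkih and mukbamuh both end in -h yet inflect differently (pavitkihori, mukbamoh), so the final letter is not what conditions the rule; the last vowel is.
"nutelor" has last vowel 'o'. The one such stem in the data (parmedoz → parmedozori) adds -ori, so the same rule applies.
The other pattern: stems whose last vowel is 'a' or 'u' change the last vowel to 'o'.
So nutelor → nutelorori.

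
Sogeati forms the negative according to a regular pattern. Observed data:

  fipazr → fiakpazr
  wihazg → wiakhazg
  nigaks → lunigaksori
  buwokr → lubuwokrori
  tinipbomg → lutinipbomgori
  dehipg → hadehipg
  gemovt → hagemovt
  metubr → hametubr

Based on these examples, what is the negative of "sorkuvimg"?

fipazr and buwokr both end in -r yet inflect differently (fiakpazr, lubuwokrori), so the final letter is not what conditions the rule; the second-to-last letter is.
"sorkuvimg" has second-to-last letter 'm'. The one such stem in the data (tinipbomg → lutinipbomgori) adds lu- … -ori around the stem, so the same rule applies.
The other patterns: stems whose second-to-last letter is 'z' insert -ak- after the first vowel; stems whose second-to-last letter is 'b', 'p' or 'v' add the prefix ha-.
So sorkuvimg → lusorkuvimgori.

lusorkuvimgori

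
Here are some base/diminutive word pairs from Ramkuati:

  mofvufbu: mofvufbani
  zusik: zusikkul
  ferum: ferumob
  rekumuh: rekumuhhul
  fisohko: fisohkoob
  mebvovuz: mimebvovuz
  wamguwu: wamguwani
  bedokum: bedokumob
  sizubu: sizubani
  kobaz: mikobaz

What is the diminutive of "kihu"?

kihani

"kihu" ends in -u. The stems ending in -u (sizubu → sizubani, mofvufbu → mofvufbani, wamguwu → wamguwani) drop the final letter and add -ani.
So kihu → kihani.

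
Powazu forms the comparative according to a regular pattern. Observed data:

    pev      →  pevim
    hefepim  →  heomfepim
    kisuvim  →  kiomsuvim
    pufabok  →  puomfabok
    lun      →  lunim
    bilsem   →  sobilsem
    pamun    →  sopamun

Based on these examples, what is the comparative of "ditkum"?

soditkum

lun and pamun both end in -n yet inflect differently (lunim, sopamun), so the final letter is not what conditions the rule; the number of vowels is.
"ditkum" has 2 vowels. The stems with 2 vowels (bilsem → sobilsem, pamun → sopamun) add the prefix so-.
The other patterns: stems with 1 vowel add -im; stems with 3 vowels insert -om- after the first vowel.
So ditkum → soditkum.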